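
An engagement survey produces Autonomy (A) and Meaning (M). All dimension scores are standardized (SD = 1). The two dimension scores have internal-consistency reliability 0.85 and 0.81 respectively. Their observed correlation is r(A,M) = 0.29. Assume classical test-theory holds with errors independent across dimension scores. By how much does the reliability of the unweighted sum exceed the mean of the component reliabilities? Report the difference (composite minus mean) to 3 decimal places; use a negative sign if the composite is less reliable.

Var(sum) = 2 + 0.58 = 2.58; true-score variance = 1.66 + 0.58 = 2.24; composite reliability = 0.8682.
Mean component reliability = 0.8300.
Difference = 0.8682 − 0.8300 = 0.038.

0.038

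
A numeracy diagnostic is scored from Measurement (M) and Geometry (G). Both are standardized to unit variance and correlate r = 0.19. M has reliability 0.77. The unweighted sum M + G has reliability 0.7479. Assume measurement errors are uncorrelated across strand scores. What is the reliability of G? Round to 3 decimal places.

0.630

Var(M+G) = 2 + 2·0.19 = 2.380.
True-score variance = ρ_M + ρ_G + 2·0.19, so 0.7479 = (0.77 + ρ_G + 0.38) / 2.380.
ρ_G = 0.7479·2.380 − 0.77 − 0.38 = 0.630.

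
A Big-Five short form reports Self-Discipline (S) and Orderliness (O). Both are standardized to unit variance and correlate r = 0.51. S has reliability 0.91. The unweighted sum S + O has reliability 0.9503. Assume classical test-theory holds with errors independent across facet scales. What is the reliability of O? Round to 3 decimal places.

0.940

Var(S+O) = 2 + 2·0.51 = 3.020.
True-score variance = ρ_S + ρ_O + 2·0.51, so 0.9503 = (0.91 + ρ_O + 1.02) / 3.020.
ρ_O = 0.9503·3.020 − 0.91 − 1.02 = 0.940.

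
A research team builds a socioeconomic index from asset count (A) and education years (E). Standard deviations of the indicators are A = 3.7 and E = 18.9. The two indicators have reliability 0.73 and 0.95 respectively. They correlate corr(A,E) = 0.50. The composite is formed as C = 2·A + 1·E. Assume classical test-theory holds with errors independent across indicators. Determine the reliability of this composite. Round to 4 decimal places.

Var(C) = 2²·3.7² + 18.9² + 2·[2·3.7·18.9·0.50] = 411.97 + 139.86 = 551.83.
Because errors are independent across components, Cov(Tᵢ,Tⱼ) = Cov(Xᵢ,Xⱼ); the off-diagonal part of the true-score variance is the same as above.
True-score variance = [2²·3.7²·0.73 + 18.9²·0.95] + 139.86 = 379.324 + 139.86 = 519.184.
Reliability = 519.184 / 551.83 = 0.9408.

0.9408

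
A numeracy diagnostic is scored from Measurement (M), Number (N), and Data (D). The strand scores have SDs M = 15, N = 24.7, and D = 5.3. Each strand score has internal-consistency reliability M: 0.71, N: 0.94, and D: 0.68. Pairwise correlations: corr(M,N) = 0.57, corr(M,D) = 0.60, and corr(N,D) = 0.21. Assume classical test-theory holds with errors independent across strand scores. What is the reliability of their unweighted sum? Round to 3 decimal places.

Var(M+N+D) = 15² + 24.7² + 5.3² + 2·[15·24.7·0.57 + 15·5.3·0.60 + 24.7·5.3·0.21] = 863.18 + 572.752 = 1435.93.
Under uncorrelated errors the observed covariances equal the true-score covariances, so only the own-variance terms attenuate.
True-score variance = [15²·0.71 + 24.7²·0.94 + 5.3²·0.68] + 572.752 = 752.336 + 572.752 = 1325.09.
Reliability = 1325.09 / 1435.93 = 0.923.

0.923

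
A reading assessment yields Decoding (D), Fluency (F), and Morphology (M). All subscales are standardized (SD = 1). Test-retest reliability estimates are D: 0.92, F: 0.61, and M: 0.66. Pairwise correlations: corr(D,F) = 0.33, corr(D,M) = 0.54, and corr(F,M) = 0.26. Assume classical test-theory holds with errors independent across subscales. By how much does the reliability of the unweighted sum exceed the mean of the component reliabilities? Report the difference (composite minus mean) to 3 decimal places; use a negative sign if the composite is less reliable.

Var(sum) = 3 + 2.26 = 5.26; true-score variance = 2.19 + 2.26 = 4.45; composite reliability = 0.8460.
Mean component reliability = 0.7300.
Difference = 0.8460 − 0.7300 = 0.116.

0.116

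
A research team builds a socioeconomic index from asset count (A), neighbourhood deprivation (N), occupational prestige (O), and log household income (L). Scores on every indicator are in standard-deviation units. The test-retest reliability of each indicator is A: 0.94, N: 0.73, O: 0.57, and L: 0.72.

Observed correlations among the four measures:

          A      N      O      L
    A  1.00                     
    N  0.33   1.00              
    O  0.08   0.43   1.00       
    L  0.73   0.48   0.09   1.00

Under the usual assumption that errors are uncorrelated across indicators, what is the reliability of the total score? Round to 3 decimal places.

0.874

Var(A+N+O+L) = 4 + 2·[0.33 + 0.08 + 0.73 + 0.43 + 0.48 + 0.09] = 4 + 4.28 = 8.28.
Under uncorrelated errors the observed covariances equal the true-score covariances, so only the own-variance terms attenuate.
True-score variance = [0.94 + 0.73 + 0.57 + 0.72] + 4.28 = 2.96 + 4.28 = 7.24.
Reliability = 7.24 / 8.28 = 0.874.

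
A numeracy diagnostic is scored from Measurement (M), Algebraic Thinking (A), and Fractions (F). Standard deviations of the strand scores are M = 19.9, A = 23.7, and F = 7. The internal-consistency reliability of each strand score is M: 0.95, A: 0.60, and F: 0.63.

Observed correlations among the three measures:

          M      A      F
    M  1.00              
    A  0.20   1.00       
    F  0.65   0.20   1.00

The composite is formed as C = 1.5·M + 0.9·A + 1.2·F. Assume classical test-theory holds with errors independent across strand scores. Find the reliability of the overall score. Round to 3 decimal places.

0.878

Var(C) = 1.5²·19.9² + 0.9²·23.7² + 1.2²·7² + 2·[1.35·19.9·23.7·0.20 + 1.8·19.9·7·0.65 + 1.08·23.7·7·0.20] = 1416.55 + 652.311 = 2068.86.
Under uncorrelated errors the observed covariances equal the true-score covariances, so only the own-variance terms attenuate.
True-score variance = [1.5²·19.9²·0.95 + 0.9²·23.7²·0.60 + 1.2²·7²·0.63] + 652.311 = 1163.91 + 652.311 = 1816.22.
Reliability = 1816.22 / 2068.86 = 0.878.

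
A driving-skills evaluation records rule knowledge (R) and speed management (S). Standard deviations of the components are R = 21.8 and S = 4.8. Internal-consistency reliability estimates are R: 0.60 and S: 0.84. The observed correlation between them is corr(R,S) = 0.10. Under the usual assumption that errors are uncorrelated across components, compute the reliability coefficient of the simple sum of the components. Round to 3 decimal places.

Var(R+S) = 21.8² + 4.8² + 2·[21.8·4.8·0.10] = 498.28 + 20.928 = 519.208.
With uncorrelated errors the cross-covariances are all true-score covariance, so they carry over unchanged; only the diagonal terms shrink to ρᵢσᵢ².
True-score variance = [21.8²·0.60 + 4.8²·0.84] + 20.928 = 304.498 + 20.928 = 325.426.
Reliability = 325.426 / 519.208 = 0.627.

0.627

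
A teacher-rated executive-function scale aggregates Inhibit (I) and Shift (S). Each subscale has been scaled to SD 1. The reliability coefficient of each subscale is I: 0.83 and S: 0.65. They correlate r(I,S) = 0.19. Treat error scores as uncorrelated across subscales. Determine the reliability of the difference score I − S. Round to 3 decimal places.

0.679

Var(I−S) = 1 + 1 − 2·0.19 = 2 − 0.38 = 1.62.
With uncorrelated errors the cross-covariances are all true-score covariance, so they carry over unchanged; only the diagonal terms shrink to ρᵢσᵢ².
True-score variance = [0.83 + 0.65] − 0.38 = 1.48 − 0.38 = 1.1.
Reliability = 1.1 / 1.62 = 0.679.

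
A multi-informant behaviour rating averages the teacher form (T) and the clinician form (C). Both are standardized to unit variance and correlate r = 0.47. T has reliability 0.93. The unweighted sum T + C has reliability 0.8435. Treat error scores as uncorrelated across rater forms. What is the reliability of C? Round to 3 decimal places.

Var(T+C) = 2 + 2·0.47 = 2.940.
True-score variance = ρ_T + ρ_C + 2·0.47, so 0.8435 = (0.93 + ρ_C + 0.94) / 2.940.
ρ_C = 0.8435·2.940 − 0.93 − 0.94 = 0.610.

0.610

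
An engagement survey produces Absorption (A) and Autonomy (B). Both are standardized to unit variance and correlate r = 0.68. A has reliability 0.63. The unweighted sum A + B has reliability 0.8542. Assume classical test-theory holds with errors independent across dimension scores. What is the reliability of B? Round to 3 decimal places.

Var(A+B) = 2 + 2·0.68 = 3.360.
True-score variance = ρ_A + ρ_B + 2·0.68, so 0.8542 = (0.63 + ρ_B + 1.36) / 3.360.
ρ_B = 0.8542·3.360 − 0.63 − 1.36 = 0.880.

0.880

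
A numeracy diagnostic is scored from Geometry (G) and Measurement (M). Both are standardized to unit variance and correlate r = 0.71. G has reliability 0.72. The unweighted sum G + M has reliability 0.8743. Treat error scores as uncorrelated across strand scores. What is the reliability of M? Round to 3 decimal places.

Var(G+M) = 2 + 2·0.71 = 3.420.
True-score variance = ρ_G + ρ_M + 2·0.71, so 0.8743 = (0.72 + ρ_M + 1.42) / 3.420.
ρ_M = 0.8743·3.420 − 0.72 − 1.42 = 0.850.

0.850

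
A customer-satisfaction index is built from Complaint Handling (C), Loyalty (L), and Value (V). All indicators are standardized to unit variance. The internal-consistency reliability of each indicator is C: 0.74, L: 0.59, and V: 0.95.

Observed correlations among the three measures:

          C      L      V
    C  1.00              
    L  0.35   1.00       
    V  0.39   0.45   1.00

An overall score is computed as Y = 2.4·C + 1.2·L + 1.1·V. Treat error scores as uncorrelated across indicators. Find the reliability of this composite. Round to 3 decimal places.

Var(Y) = 2.4² + 1.2² + 1.1² + 2·[2.88·0.35 + 2.64·0.39 + 1.32·0.45] = 8.41 + 5.2632 = 13.6732.
With uncorrelated errors the cross-covariances are all true-score covariance, so they carry over unchanged; only the diagonal terms shrink to ρᵢσᵢ².
True-score variance = [2.4²·0.74 + 1.2²·0.59 + 1.1²·0.95] + 5.2632 = 6.2615 + 5.2632 = 11.5247.
Reliability = 11.5247 / 13.6732 = 0.843.

0.843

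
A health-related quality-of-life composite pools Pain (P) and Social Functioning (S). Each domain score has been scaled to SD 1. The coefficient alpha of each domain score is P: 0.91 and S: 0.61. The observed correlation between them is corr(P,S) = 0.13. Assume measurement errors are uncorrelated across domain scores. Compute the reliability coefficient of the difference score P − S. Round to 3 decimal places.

0.724

Var(P−S) = 1 + 1 − 2·0.13 = 2 − 0.26 = 1.74.
Because errors are independent across components, Cov(Tᵢ,Tⱼ) = Cov(Xᵢ,Xⱼ); the off-diagonal part of the true-score variance is the same as above.
True-score variance = [0.91 + 0.61] − 0.26 = 1.52 − 0.26 = 1.26.
Reliability = 1.26 / 1.74 = 0.724.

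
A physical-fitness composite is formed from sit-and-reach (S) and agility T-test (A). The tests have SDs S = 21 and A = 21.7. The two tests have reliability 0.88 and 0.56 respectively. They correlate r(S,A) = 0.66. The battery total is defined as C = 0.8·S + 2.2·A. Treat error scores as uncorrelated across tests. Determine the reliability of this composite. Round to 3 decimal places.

Var(C) = 0.8²·21² + 2.2²·21.7² + 2·[1.76·21·21.7·0.66] = 2561.35 + 1058.68 = 3620.03.
Under uncorrelated errors the observed covariances equal the true-score covariances, so only the own-variance terms attenuate.
True-score variance = [0.8²·21²·0.88 + 2.2²·21.7²·0.56] + 1058.68 = 1524.67 + 1058.68 = 2583.35.
Reliability = 2583.35 / 3620.03 = 0.714.

0.714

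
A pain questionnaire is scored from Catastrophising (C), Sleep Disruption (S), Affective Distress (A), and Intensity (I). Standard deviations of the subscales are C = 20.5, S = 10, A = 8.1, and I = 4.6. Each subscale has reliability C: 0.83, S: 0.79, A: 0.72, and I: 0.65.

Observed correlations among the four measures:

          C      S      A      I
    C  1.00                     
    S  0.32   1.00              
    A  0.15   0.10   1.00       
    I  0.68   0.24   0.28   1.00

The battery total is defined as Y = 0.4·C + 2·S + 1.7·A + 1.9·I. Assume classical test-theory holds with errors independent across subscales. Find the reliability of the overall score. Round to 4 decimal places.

0.8510

Var(Y) = 0.4²·20.5² + 2²·10² + 1.7²·8.1² + 1.9²·4.6² + 2·[0.8·20.5·10·0.32 + 0.68·20.5·8.1·0.15 + 0.76·20.5·4.6·0.68 + 3.4·10·8.1·0.10 + 3.8·10·4.6·0.24 + 3.23·8.1·4.6·0.28] = 733.24 + 442.683 = 1175.92.
Under uncorrelated errors the observed covariances equal the true-score covariances, so only the own-variance terms attenuate.
True-score variance = [0.4²·20.5²·0.83 + 2²·10²·0.79 + 1.7²·8.1²·0.72 + 1.9²·4.6²·0.65] + 442.683 = 557.982 + 442.683 = 1000.66.
Reliability = 1000.66 / 1175.92 = 0.8510.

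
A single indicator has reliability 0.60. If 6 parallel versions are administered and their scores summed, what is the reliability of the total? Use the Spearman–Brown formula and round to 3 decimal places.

0.900

ρ_k = kρ / (1 + (k−1)ρ) = 6·0.60 / (1 + 5·0.60) = 3.600 / 4.000 = 0.900.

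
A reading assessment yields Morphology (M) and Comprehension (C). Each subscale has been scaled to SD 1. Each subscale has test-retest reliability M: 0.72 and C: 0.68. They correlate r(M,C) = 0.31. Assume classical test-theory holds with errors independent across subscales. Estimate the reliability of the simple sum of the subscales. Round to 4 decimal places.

0.7710

Var(M+C) = 2 + 2·[0.31] = 2 + 0.62 = 2.62.
Under uncorrelated errors the observed covariances equal the true-score covariances, so only the own-variance terms attenuate.
True-score variance = [0.72 + 0.68] + 0.62 = 1.4 + 0.62 = 2.02.
Reliability = 2.02 / 2.62 = 0.7710.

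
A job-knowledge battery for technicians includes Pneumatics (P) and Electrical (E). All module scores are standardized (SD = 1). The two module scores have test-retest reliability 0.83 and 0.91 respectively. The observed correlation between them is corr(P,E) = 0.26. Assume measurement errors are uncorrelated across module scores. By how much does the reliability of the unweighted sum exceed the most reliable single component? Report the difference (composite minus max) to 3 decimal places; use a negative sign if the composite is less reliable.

Var(sum) = 2 + 0.52 = 2.52; true-score variance = 1.74 + 0.52 = 2.26; composite reliability = 0.8968.
Max component reliability = 0.9100.
Difference = 0.8968 − 0.9100 = -0.013.

-0.013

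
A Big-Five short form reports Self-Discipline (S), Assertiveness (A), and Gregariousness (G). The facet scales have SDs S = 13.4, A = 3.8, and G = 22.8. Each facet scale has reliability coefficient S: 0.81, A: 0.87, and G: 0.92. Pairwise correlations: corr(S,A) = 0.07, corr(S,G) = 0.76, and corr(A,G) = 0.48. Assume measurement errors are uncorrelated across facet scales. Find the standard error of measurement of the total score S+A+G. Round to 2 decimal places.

8.81

Var(total) = 713.84 + 554.694 = 1268.53.
True-score variance = 636.259 + 554.694 = 1190.95, so reliability = 0.9388.
Error variance = 1268.53 − 1190.95 = 77.5808; SEM = √77.5808 = 8.81.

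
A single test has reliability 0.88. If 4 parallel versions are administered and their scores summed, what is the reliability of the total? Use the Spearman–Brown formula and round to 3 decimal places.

ρ_k = kρ / (1 + (k−1)ρ) = 4·0.88 / (1 + 3·0.88) = 3.520 / 3.640 = 0.967.

0.967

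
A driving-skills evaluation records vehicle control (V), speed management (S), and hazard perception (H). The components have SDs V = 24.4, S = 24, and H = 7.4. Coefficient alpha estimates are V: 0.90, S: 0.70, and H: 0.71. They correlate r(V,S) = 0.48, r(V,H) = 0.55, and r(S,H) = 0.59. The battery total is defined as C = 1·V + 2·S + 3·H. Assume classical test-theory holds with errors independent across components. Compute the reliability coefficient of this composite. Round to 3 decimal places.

0.860

Var(C) = 24.4² + 2²·24² + 3²·7.4² + 2·[2·24.4·24·0.48 + 3·24.4·7.4·0.55 + 6·24·7.4·0.59] = 3392.2 + 2977.61 = 6369.81.
Under uncorrelated errors the observed covariances equal the true-score covariances, so only the own-variance terms attenuate.
True-score variance = [24.4²·0.90 + 2²·24²·0.70 + 3²·7.4²·0.71] + 2977.61 = 2498.54 + 2977.61 = 5476.15.
Reliability = 5476.15 / 6369.81 = 0.860.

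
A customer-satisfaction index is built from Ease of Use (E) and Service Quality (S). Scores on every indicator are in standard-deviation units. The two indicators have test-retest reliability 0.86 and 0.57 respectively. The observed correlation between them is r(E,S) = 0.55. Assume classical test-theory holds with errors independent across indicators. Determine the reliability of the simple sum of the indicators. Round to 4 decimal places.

Var(E+S) = 2 + 2·[0.55] = 2 + 1.1 = 3.1.
With uncorrelated errors the cross-covariances are all true-score covariance, so they carry over unchanged; only the diagonal terms shrink to ρᵢσᵢ².
True-score variance = [0.86 + 0.57] + 1.1 = 1.43 + 1.1 = 2.53.
Reliability = 2.53 / 3.1 = 0.8161.

0.8161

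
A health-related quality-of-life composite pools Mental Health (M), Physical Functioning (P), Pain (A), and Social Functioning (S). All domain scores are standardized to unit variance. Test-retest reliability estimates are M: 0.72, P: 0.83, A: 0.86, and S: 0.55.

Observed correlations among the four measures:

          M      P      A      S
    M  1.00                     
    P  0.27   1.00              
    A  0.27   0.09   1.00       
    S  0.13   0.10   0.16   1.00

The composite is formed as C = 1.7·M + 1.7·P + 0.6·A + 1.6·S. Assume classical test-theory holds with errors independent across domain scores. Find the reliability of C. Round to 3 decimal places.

Var(C) = 1.7² + 1.7² + 0.6² + 1.6² + 2·[2.89·0.27 + 1.02·0.27 + 2.72·0.13 + 1.02·0.09 + 2.72·0.10 + 0.96·0.16] = 8.7 + 3.8534 = 12.5534.
With uncorrelated errors the cross-covariances are all true-score covariance, so they carry over unchanged; only the diagonal terms shrink to ρᵢσᵢ².
True-score variance = [1.7²·0.72 + 1.7²·0.83 + 0.6²·0.86 + 1.6²·0.55] + 3.8534 = 6.1971 + 3.8534 = 10.0505.
Reliability = 10.0505 / 12.5534 = 0.801.

0.801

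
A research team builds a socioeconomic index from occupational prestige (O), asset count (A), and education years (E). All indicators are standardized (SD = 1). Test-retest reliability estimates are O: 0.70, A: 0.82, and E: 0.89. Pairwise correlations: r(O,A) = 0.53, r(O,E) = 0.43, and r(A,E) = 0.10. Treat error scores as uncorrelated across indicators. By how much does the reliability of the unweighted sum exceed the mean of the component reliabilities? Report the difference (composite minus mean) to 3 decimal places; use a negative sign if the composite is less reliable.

Var(sum) = 3 + 2.12 = 5.12; true-score variance = 2.41 + 2.12 = 4.53; composite reliability = 0.8848.
Mean component reliability = 0.8033.
Difference = 0.8848 − 0.8033 = 0.081.

0.081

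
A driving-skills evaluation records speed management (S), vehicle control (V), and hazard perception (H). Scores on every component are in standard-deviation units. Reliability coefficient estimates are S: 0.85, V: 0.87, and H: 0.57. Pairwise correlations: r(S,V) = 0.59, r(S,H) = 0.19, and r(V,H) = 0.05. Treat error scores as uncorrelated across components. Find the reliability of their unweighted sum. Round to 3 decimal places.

Var(S+V+H) = 3 + 2·[0.59 + 0.19 + 0.05] = 3 + 1.66 = 4.66.
Under uncorrelated errors the observed covariances equal the true-score covariances, so only the own-variance terms attenuate.
True-score variance = [0.85 + 0.87 + 0.57] + 1.66 = 2.29 + 1.66 = 3.95.
Reliability = 3.95 / 4.66 = 0.848.

0.848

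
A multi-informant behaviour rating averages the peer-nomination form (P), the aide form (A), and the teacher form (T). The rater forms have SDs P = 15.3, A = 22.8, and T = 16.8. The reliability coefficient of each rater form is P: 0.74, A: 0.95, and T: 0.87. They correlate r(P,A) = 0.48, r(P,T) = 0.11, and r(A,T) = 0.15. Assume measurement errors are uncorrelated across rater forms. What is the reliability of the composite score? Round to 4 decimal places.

Var(P+A+T) = 15.3² + 22.8² + 16.8² + 2·[15.3·22.8·0.48 + 15.3·16.8·0.11 + 22.8·16.8·0.15] = 1036.17 + 506.347 = 1542.52.
Because errors are independent across components, Cov(Tᵢ,Tⱼ) = Cov(Xᵢ,Xⱼ); the off-diagonal part of the true-score variance is the same as above.
True-score variance = [15.3²·0.74 + 22.8²·0.95 + 16.8²·0.87] + 506.347 = 912.623 + 506.347 = 1418.97.
Reliability = 1418.97 / 1542.52 = 0.9199.

0.9199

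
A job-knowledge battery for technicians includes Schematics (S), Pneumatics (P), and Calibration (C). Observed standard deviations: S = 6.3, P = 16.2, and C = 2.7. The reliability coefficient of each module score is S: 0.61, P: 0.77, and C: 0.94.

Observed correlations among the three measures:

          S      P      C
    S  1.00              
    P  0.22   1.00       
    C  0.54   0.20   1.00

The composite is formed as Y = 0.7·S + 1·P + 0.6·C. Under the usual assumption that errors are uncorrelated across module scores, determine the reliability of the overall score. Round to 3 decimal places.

0.796

Var(Y) = 0.7²·6.3² + 16.2² + 0.6²·2.7² + 2·[0.7·6.3·16.2·0.22 + 0.42·6.3·2.7·0.54 + 0.6·16.2·2.7·0.20] = 284.512 + 49.6478 = 334.16.
With uncorrelated errors the cross-covariances are all true-score covariance, so they carry over unchanged; only the diagonal terms shrink to ρᵢσᵢ².
True-score variance = [0.7²·6.3²·0.61 + 16.2²·0.77 + 0.6²·2.7²·0.94] + 49.6478 = 216.409 + 49.6478 = 266.057.
Reliability = 266.057 / 334.16 = 0.796.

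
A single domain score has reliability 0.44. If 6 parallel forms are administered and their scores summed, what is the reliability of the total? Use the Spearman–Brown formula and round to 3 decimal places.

0.825

ρ_k = kρ / (1 + (k−1)ρ) = 6·0.44 / (1 + 5·0.44) = 2.640 / 3.200 = 0.825.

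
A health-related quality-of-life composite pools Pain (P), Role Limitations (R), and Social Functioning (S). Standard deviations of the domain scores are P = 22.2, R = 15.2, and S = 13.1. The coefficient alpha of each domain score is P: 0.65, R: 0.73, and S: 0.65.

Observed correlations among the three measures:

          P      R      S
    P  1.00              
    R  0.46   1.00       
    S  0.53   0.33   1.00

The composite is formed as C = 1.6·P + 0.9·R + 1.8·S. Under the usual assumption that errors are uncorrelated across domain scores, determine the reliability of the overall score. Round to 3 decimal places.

0.807

Var(C) = 1.6²·22.2² + 0.9²·15.2² + 1.8²·13.1² + 2·[1.44·22.2·15.2·0.46 + 2.88·22.2·13.1·0.53 + 1.62·15.2·13.1·0.33] = 2004.83 + 1547.75 = 3552.58.
Under uncorrelated errors the observed covariances equal the true-score covariances, so only the own-variance terms attenuate.
True-score variance = [1.6²·22.2²·0.65 + 0.9²·15.2²·0.73 + 1.8²·13.1²·0.65] + 1547.75 = 1318.11 + 1547.75 = 2865.87.
Reliability = 2865.87 / 3552.58 = 0.807.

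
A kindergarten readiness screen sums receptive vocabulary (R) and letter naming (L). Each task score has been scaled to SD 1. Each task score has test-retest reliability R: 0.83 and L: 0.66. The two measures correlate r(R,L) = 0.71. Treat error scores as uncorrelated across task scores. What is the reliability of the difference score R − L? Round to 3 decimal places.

0.121

Var(R−L) = 1 + 1 − 2·0.71 = 2 − 1.42 = 0.58.
With uncorrelated errors the cross-covariances are all true-score covariance, so they carry over unchanged; only the diagonal terms shrink to ρᵢσᵢ².
True-score variance = [0.83 + 0.66] − 1.42 = 1.49 − 1.42 = 0.07.
Reliability = 0.07 / 0.58 = 0.121.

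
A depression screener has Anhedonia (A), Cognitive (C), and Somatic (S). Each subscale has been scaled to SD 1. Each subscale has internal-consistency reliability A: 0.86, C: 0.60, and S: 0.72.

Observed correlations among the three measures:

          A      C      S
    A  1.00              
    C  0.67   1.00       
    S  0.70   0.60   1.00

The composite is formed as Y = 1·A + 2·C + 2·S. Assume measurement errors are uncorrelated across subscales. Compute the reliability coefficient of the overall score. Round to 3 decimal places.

0.852

Var(Y) = 1 + 2² + 2² + 2·[2·0.67 + 2·0.70 + 4·0.60] = 9 + 10.28 = 19.28.
Under uncorrelated errors the observed covariances equal the true-score covariances, so only the own-variance terms attenuate.
True-score variance = [0.86 + 2²·0.60 + 2²·0.72] + 10.28 = 6.14 + 10.28 = 16.42.
Reliability = 16.42 / 19.28 = 0.852.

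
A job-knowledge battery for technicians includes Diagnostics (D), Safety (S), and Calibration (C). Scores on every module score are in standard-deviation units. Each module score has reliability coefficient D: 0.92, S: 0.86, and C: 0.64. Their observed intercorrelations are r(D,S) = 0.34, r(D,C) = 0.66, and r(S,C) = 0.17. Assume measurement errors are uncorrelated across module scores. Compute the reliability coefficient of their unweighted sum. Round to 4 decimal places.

0.8914

Var(D+S+C) = 3 + 2·[0.34 + 0.66 + 0.17] = 3 + 2.34 = 5.34.
Under uncorrelated errors the observed covariances equal the true-score covariances, so only the own-variance terms attenuate.
True-score variance = [0.92 + 0.86 + 0.64] + 2.34 = 2.42 + 2.34 = 4.76.
Reliability = 4.76 / 5.34 = 0.8914.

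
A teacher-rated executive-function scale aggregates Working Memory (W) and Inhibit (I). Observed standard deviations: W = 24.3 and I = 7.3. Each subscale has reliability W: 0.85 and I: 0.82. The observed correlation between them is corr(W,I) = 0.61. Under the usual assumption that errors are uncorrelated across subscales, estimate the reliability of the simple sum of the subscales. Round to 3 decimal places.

0.886

Var(W+I) = 24.3² + 7.3² + 2·[24.3·7.3·0.61] = 643.78 + 216.416 = 860.196.
With uncorrelated errors the cross-covariances are all true-score covariance, so they carry over unchanged; only the diagonal terms shrink to ρᵢσᵢ².
True-score variance = [24.3²·0.85 + 7.3²·0.82] + 216.416 = 545.614 + 216.416 = 762.03.
Reliability = 762.03 / 860.196 = 0.886.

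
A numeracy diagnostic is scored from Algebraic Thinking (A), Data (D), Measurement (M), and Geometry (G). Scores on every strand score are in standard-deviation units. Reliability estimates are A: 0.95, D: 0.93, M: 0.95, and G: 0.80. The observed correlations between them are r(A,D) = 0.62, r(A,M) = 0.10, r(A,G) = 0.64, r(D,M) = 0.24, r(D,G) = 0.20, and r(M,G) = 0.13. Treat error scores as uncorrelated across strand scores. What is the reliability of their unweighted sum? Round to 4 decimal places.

0.9529

Var(A+D+M+G) = 4 + 2·[0.62 + 0.10 + 0.64 + 0.24 + 0.20 + 0.13] = 4 + 3.86 = 7.86.
Because errors are independent across components, Cov(Tᵢ,Tⱼ) = Cov(Xᵢ,Xⱼ); the off-diagonal part of the true-score variance is the same as above.
True-score variance = [0.95 + 0.93 + 0.95 + 0.80] + 3.86 = 3.63 + 3.86 = 7.49.
Reliability = 7.49 / 7.86 = 0.9529.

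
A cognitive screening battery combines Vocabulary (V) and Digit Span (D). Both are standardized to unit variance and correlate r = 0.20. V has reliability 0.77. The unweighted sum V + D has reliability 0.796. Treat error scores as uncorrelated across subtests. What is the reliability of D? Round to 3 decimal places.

Var(V+D) = 2 + 2·0.20 = 2.400.
True-score variance = ρ_V + ρ_D + 2·0.20, so 0.796 = (0.77 + ρ_D + 0.40) / 2.400.
ρ_D = 0.796·2.400 − 0.77 − 0.40 = 0.740.

0.740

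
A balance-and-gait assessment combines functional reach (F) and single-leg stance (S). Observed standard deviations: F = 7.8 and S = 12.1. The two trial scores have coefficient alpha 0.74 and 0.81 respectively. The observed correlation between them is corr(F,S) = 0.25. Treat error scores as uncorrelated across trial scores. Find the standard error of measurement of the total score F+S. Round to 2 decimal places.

6.61

Var(total) = 207.25 + 47.19 = 254.44.
True-score variance = 163.614 + 47.19 = 210.804, so reliability = 0.8285.
Error variance = 254.44 − 210.804 = 43.6363; SEM = √43.6363 = 6.61.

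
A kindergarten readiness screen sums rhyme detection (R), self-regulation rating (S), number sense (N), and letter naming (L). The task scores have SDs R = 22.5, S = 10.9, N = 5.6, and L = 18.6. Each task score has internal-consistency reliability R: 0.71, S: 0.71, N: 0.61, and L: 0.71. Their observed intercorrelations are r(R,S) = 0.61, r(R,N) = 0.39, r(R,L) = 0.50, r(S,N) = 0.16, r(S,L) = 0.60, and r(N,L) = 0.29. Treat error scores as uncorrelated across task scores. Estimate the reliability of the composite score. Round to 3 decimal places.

Var(R+S+N+L) = 22.5² + 10.9² + 5.6² + 18.6² + 2·[22.5·10.9·0.61 + 22.5·5.6·0.39 + 22.5·18.6·0.50 + 10.9·5.6·0.16 + 10.9·18.6·0.60 + 5.6·18.6·0.29] = 1002.38 + 1139.22 = 2141.6.
Under uncorrelated errors the observed covariances equal the true-score covariances, so only the own-variance terms attenuate.
True-score variance = [22.5²·0.71 + 10.9²·0.71 + 5.6²·0.61 + 18.6²·0.71] + 1139.22 = 708.554 + 1139.22 = 1847.77.
Reliability = 1847.77 / 2141.6 = 0.863.

0.863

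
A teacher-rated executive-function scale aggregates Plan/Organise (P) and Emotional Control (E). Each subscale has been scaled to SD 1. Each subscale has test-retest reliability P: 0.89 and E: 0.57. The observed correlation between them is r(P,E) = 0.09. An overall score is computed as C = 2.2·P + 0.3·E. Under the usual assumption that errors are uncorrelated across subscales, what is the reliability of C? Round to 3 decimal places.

Var(C) = 2.2² + 0.3² + 2·[0.66·0.09] = 4.93 + 0.1188 = 5.0488.
Because errors are independent across components, Cov(Tᵢ,Tⱼ) = Cov(Xᵢ,Xⱼ); the off-diagonal part of the true-score variance is the same as above.
True-score variance = [2.2²·0.89 + 0.3²·0.57] + 0.1188 = 4.3589 + 0.1188 = 4.4777.
Reliability = 4.4777 / 5.0488 = 0.887.

0.887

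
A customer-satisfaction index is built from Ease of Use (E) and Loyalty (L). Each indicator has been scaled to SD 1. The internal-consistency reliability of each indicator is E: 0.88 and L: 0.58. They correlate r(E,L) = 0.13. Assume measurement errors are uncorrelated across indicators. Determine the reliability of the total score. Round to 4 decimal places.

0.7611

Var(E+L) = 2 + 2·[0.13] = 2 + 0.26 = 2.26.
Because errors are independent across components, Cov(Tᵢ,Tⱼ) = Cov(Xᵢ,Xⱼ); the off-diagonal part of the true-score variance is the same as above.
True-score variance = [0.88 + 0.58] + 0.26 = 1.46 + 0.26 = 1.72.
Reliability = 1.72 / 2.26 = 0.7611.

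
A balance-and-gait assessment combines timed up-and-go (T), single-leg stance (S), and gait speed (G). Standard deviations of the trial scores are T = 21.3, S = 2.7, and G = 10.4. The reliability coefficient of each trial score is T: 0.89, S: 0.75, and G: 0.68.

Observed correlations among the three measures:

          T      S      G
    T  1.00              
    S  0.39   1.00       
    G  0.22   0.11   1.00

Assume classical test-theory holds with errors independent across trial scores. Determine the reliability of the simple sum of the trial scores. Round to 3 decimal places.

Var(T+S+G) = 21.3² + 2.7² + 10.4² + 2·[21.3·2.7·0.39 + 21.3·10.4·0.22 + 2.7·10.4·0.11] = 569.14 + 148.504 = 717.644.
Under uncorrelated errors the observed covariances equal the true-score covariances, so only the own-variance terms attenuate.
True-score variance = [21.3²·0.89 + 2.7²·0.75 + 10.4²·0.68] + 148.504 = 482.8 + 148.504 = 631.305.
Reliability = 631.305 / 717.644 = 0.880.

0.880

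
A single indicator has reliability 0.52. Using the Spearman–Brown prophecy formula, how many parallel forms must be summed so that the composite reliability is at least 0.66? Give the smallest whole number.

2

k ≥ ρ*(1−ρ₁)/(ρ₁(1−ρ*)) = 0.66·0.48 / (0.52·0.34) = 1.792.
Smallest integer k = 2.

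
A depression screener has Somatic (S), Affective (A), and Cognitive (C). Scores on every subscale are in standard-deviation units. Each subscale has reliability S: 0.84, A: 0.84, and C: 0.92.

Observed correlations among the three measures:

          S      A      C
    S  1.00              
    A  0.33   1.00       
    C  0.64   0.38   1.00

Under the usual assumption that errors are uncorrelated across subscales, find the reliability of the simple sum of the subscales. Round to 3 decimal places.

0.930

Var(S+A+C) = 3 + 2·[0.33 + 0.64 + 0.38] = 3 + 2.7 = 5.7.
Because errors are independent across components, Cov(Tᵢ,Tⱼ) = Cov(Xᵢ,Xⱼ); the off-diagonal part of the true-score variance is the same as above.
True-score variance = [0.84 + 0.84 + 0.92] + 2.7 = 2.6 + 2.7 = 5.3.
Reliability = 5.3 / 5.7 = 0.930.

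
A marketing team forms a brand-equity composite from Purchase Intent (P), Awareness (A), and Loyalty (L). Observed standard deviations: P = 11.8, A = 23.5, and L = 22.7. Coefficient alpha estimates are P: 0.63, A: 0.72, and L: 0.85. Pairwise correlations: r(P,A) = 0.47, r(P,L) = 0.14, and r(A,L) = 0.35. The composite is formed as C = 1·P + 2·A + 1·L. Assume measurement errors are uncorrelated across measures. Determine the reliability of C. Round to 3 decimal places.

Var(C) = 11.8² + 2²·23.5² + 22.7² + 2·[2·11.8·23.5·0.47 + 11.8·22.7·0.14 + 2·23.5·22.7·0.35] = 2863.53 + 1343.15 = 4206.68.
Because errors are independent across components, Cov(Tᵢ,Tⱼ) = Cov(Xᵢ,Xⱼ); the off-diagonal part of the true-score variance is the same as above.
True-score variance = [11.8²·0.63 + 2²·23.5²·0.72 + 22.7²·0.85] + 1343.15 = 2116.2 + 1343.15 = 3459.35.
Reliability = 3459.35 / 4206.68 = 0.822.

0.822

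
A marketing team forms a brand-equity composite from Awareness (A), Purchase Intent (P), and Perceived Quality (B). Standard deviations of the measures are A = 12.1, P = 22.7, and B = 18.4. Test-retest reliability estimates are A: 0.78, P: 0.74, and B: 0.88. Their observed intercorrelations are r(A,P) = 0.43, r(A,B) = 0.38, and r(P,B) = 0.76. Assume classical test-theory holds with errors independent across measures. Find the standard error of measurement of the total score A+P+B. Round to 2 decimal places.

14.38

Var(total) = 1000.26 + 1040.3 = 2040.56.
True-score variance = 793.447 + 1040.3 = 1833.74, so reliability = 0.8986.
Error variance = 2040.56 − 1833.74 = 206.813; SEM = √206.813 = 14.38.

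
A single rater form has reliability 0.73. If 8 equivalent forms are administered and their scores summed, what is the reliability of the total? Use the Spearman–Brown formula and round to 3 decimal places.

ρ_k = kρ / (1 + (k−1)ρ) = 8·0.73 / (1 + 7·0.73) = 5.840 / 6.110 = 0.956.

0.956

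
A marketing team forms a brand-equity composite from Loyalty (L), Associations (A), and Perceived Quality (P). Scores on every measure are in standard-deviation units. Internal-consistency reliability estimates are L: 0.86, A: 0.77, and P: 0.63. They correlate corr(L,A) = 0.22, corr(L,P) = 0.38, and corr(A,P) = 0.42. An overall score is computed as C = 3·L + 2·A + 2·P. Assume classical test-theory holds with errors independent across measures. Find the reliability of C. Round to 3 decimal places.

0.867

Var(C) = 3² + 2² + 2² + 2·[6·0.22 + 6·0.38 + 4·0.42] = 17 + 10.56 = 27.56.
Because errors are independent across components, Cov(Tᵢ,Tⱼ) = Cov(Xᵢ,Xⱼ); the off-diagonal part of the true-score variance is the same as above.
True-score variance = [3²·0.86 + 2²·0.77 + 2²·0.63] + 10.56 = 13.34 + 10.56 = 23.9.
Reliability = 23.9 / 27.56 = 0.867.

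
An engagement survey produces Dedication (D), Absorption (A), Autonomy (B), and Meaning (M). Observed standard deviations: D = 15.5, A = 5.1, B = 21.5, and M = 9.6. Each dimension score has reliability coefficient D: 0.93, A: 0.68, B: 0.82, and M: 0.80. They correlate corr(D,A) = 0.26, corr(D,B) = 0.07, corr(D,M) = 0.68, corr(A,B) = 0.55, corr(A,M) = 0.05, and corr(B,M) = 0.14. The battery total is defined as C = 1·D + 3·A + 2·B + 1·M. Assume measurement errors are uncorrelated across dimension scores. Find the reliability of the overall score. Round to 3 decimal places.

Var(C) = 15.5² + 3²·5.1² + 2²·21.5² + 9.6² + 2·[3·15.5·5.1·0.26 + 2·15.5·21.5·0.07 + 15.5·9.6·0.68 + 6·5.1·21.5·0.55 + 3·5.1·9.6·0.05 + 2·21.5·9.6·0.14] = 2415.5 + 1272.96 = 3688.46.
With uncorrelated errors the cross-covariances are all true-score covariance, so they carry over unchanged; only the diagonal terms shrink to ρᵢσᵢ².
True-score variance = [15.5²·0.93 + 3²·5.1²·0.68 + 2²·21.5²·0.82 + 9.6²·0.80] + 1272.96 = 1972.52 + 1272.96 = 3245.48.
Reliability = 3245.48 / 3688.46 = 0.880.

0.880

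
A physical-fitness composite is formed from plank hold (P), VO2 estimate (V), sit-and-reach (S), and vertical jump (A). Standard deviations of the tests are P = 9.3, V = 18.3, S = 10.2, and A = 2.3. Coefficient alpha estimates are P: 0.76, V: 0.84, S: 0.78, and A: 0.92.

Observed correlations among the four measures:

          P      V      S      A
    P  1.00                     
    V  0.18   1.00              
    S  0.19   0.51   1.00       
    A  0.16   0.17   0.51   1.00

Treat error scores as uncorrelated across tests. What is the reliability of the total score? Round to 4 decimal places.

Var(P+V+S+A) = 9.3² + 18.3² + 10.2² + 2.3² + 2·[9.3·18.3·0.18 + 9.3·10.2·0.19 + 9.3·2.3·0.16 + 18.3·10.2·0.51 + 18.3·2.3·0.17 + 10.2·2.3·0.51] = 530.71 + 332.793 = 863.503.
With uncorrelated errors the cross-covariances are all true-score covariance, so they carry over unchanged; only the diagonal terms shrink to ρᵢσᵢ².
True-score variance = [9.3²·0.76 + 18.3²·0.84 + 10.2²·0.78 + 2.3²·0.92] + 332.793 = 433.058 + 332.793 = 765.851.
Reliability = 765.851 / 863.503 = 0.8869.

0.8869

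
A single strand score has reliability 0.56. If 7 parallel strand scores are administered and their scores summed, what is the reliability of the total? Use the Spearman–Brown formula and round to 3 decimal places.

0.899

ρ_k = kρ / (1 + (k−1)ρ) = 7·0.56 / (1 + 6·0.56) = 3.920 / 4.360 = 0.899.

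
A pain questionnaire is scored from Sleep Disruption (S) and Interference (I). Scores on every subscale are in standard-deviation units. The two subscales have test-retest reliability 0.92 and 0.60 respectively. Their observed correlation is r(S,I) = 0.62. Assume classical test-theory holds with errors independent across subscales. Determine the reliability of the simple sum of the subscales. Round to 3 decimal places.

Var(S+I) = 2 + 2·[0.62] = 2 + 1.24 = 3.24.
Under uncorrelated errors the observed covariances equal the true-score covariances, so only the own-variance terms attenuate.
True-score variance = [0.92 + 0.60] + 1.24 = 1.52 + 1.24 = 2.76.
Reliability = 2.76 / 3.24 = 0.852.

0.852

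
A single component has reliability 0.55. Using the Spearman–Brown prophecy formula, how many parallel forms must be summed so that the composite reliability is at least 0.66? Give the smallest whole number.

2

k ≥ ρ*(1−ρ₁)/(ρ₁(1−ρ*)) = 0.66·0.45 / (0.55·0.34) = 1.588.
Smallest integer k = 2.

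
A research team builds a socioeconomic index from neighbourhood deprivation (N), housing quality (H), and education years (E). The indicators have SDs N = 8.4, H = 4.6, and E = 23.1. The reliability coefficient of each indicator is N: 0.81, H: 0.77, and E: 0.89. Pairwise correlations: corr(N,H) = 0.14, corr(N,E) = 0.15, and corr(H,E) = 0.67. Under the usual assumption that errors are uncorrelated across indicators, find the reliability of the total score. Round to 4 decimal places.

0.9080

Var(N+H+E) = 8.4² + 4.6² + 23.1² + 2·[8.4·4.6·0.14 + 8.4·23.1·0.15 + 4.6·23.1·0.67] = 625.33 + 211.42 = 836.75.
Under uncorrelated errors the observed covariances equal the true-score covariances, so only the own-variance terms attenuate.
True-score variance = [8.4²·0.81 + 4.6²·0.77 + 23.1²·0.89] + 211.42 = 548.36 + 211.42 = 759.779.
Reliability = 759.779 / 836.75 = 0.9080.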